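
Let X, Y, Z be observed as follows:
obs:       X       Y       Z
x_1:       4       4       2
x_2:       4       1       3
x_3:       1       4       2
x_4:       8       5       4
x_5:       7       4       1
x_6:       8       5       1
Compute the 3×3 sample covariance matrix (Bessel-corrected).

Step 1 — column means:
  mean(X) = (4 + 4 + 1 + 8 + 7 + 8) / 6 = 32/6 = 5.3333
  mean(Y) = (4 + 1 + 4 + 5 + 4 + 5) / 6 = 23/6 = 3.8333
  mean(Z) = (2 + 3 + 2 + 4 + 1 + 1) / 6 = 13/6 = 2.1667

Step 2 — sample covariance S[i,j] = (1/(n-1)) · Σ_k (x_{k,i} - mean_i) · (x_{k,j} - mean_j), with n-1 = 5.
  S[X,X] = ((-1.3333)·(-1.3333) + (-1.3333)·(-1.3333) + (-4.3333)·(-4.3333) + (2.6667)·(2.6667) + (1.6667)·(1.6667) + (2.6667)·(2.6667)) / 5 = 39.3333/5 = 7.8667
  S[X,Y] = ((-1.3333)·(0.1667) + (-1.3333)·(-2.8333) + (-4.3333)·(0.1667) + (2.6667)·(1.1667) + (1.6667)·(0.1667) + (2.6667)·(1.1667)) / 5 = 9.3333/5 = 1.8667
  S[X,Z] = ((-1.3333)·(-0.1667) + (-1.3333)·(0.8333) + (-4.3333)·(-0.1667) + (2.6667)·(1.8333) + (1.6667)·(-1.1667) + (2.6667)·(-1.1667)) / 5 = -0.3333/5 = -0.0667
  S[Y,Y] = ((0.1667)·(0.1667) + (-2.8333)·(-2.8333) + (0.1667)·(0.1667) + (1.1667)·(1.1667) + (0.1667)·(0.1667) + (1.1667)·(1.1667)) / 5 = 10.8333/5 = 2.1667
  S[Y,Z] = ((0.1667)·(-0.1667) + (-2.8333)·(0.8333) + (0.1667)·(-0.1667) + (1.1667)·(1.8333) + (0.1667)·(-1.1667) + (1.1667)·(-1.1667)) / 5 = -1.8333/5 = -0.3667
  S[Z,Z] = ((-0.1667)·(-0.1667) + (0.8333)·(0.8333) + (-0.1667)·(-0.1667) + (1.8333)·(1.8333) + (-1.1667)·(-1.1667) + (-1.1667)·(-1.1667)) / 5 = 6.8333/5 = 1.3667

S is symmetric (S[j,i] = S[i,j]). Assembling:

S = [[7.8667, 1.8667, -0.0667],
 [1.8667, 2.1667, -0.3667],
 [-0.0667, -0.3667, 1.3667]]


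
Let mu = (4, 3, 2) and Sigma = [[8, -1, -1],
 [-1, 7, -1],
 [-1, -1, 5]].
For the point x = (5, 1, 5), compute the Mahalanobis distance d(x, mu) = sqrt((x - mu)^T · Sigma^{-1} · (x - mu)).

Step 1 — centre the observation: (x - mu) = (1, -2, 3).

Step 2 — invert Sigma (cofactor / det for 3×3, or solve directly):
  Sigma^{-1} = [[0.1318, 0.0233, 0.031],
 [0.0233, 0.1512, 0.0349],
 [0.031, 0.0349, 0.2132]].

Step 3 — form the quadratic (x - mu)^T · Sigma^{-1} · (x - mu):
  Sigma^{-1} · (x - mu) = (0.1783, -0.1744, 0.6008).
  (x - mu)^T · [Sigma^{-1} · (x - mu)] = (1)·(0.1783) + (-2)·(-0.1744) + (3)·(0.6008) = 2.3295.

Step 4 — take square root: d = √(2.3295) ≈ 1.5263.

d(x, mu) = √(2.3295) ≈ 1.5263


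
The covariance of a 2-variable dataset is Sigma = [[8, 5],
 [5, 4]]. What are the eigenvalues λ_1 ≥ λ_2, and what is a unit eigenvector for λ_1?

Step 1 — characteristic polynomial of 2×2 Sigma:
  det(Sigma - λI) = λ² - trace · λ + det = 0.
  trace = 8 + 4 = 12, det = 8·4 - (5)² = 7.
Step 2 — discriminant:
  Δ = trace² - 4·det = 144 - 28 = 116.
Step 3 — eigenvalues:
  λ = (trace ± √Δ)/2 = (12 ± 10.7703)/2,
  λ_1 = 11.3852,  λ_2 = 0.6148.

Step 4 — unit eigenvector for λ_1: solve (Sigma - λ_1 I)v = 0. First row:
  (8 - 11.3852)·v_x + (5)·v_y = 0, i.e. (-3.3852)·v_x + (5)·v_y = 0,
  so v ∝ (b, λ_1 - a) = (5, 3.3852) = u.
  ||u|| = √((5)² + (3.3852)²) = √(36.4593) ≈ 6.0382,
  v_1 = u/||u|| ≈ (0.8281, 0.5606) (||v_1|| = 1).

λ_1 = 11.3852,  λ_2 = 0.6148;  v_1 ≈ (0.8281, 0.5606)


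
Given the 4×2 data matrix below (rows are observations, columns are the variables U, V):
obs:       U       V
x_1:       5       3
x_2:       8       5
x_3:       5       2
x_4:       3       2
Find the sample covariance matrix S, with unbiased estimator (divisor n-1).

Step 1 — column means:
  mean(U) = (5 + 8 + 5 + 3) / 4 = 21/4 = 5.25
  mean(V) = (3 + 5 + 2 + 2) / 4 = 12/4 = 3

Step 2 — sample covariance S[i,j] = (1/(n-1)) · Σ_k (x_{k,i} - mean_i) · (x_{k,j} - mean_j), with n-1 = 3.
  S[U,U] = ((-0.25)·(-0.25) + (2.75)·(2.75) + (-0.25)·(-0.25) + (-2.25)·(-2.25)) / 3 = 12.75/3 = 4.25
  S[U,V] = ((-0.25)·(0) + (2.75)·(2) + (-0.25)·(-1) + (-2.25)·(-1)) / 3 = 8/3 = 2.6667
  S[V,V] = ((0)·(0) + (2)·(2) + (-1)·(-1) + (-1)·(-1)) / 3 = 6/3 = 2

S is symmetric (S[j,i] = S[i,j]). Assembling:

S = [[4.25, 2.6667],
 [2.6667, 2]]


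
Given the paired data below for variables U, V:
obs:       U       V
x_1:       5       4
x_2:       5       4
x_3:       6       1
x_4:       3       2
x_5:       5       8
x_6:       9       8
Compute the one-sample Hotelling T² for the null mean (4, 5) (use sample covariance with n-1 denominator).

Step 1 — sample mean vector:
  mean(U) = (5 + 5 + 6 + 3 + 5 + 9) / 6 = 33/6 = 5.5
  mean(V) = (4 + 4 + 1 + 2 + 8 + 8) / 6 = 27/6 = 4.5
  x̄ = (5.5, 4.5),  deviation x̄ - mu_0 = (5.5, 4.5) - (4, 5) = (1.5, -0.5).

Step 2 — sample covariance matrix, S[i,j] = (1/(n-1)) · Σ_k (x_{k,i} - mean_i) · (x_{k,j} - mean_j), divisor n-1 = 5:
  S[U,U] = ((-0.5)·(-0.5) + (-0.5)·(-0.5) + (0.5)·(0.5) + (-2.5)·(-2.5) + (-0.5)·(-0.5) + (3.5)·(3.5)) / 5 = 19.5/5 = 3.9
  S[U,V] = ((-0.5)·(-0.5) + (-0.5)·(-0.5) + (0.5)·(-3.5) + (-2.5)·(-2.5) + (-0.5)·(3.5) + (3.5)·(3.5)) / 5 = 15.5/5 = 3.1
  S[V,V] = ((-0.5)·(-0.5) + (-0.5)·(-0.5) + (-3.5)·(-3.5) + (-2.5)·(-2.5) + (3.5)·(3.5) + (3.5)·(3.5)) / 5 = 43.5/5 = 8.7
  S = [[3.9, 3.1],
 [3.1, 8.7]].

Step 3 — invert S. det(S) = 3.9·8.7 - (3.1)² = 24.32.
  S^{-1} = (1/det) · [[d, -b], [-b, a]] = [[0.3577, -0.1275],
 [-0.1275, 0.1604]].

Step 4 — quadratic form (x̄ - mu_0)^T · S^{-1} · (x̄ - mu_0):
  S^{-1} · (x̄ - mu_0) = (0.6003, -0.2714),
  (x̄ - mu_0)^T · [...] = (1.5)·(0.6003) + (-0.5)·(-0.2714) = 1.0362.

Step 5 — scale by n: T² = 6 · 1.0362 = 6.2171.

T² ≈ 6.2171


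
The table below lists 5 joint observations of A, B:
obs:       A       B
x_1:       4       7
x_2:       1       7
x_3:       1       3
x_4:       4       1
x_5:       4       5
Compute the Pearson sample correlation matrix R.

Step 1 — column means:
  mean(A) = (4 + 1 + 1 + 4 + 4) / 5 = 14/5 = 2.8
  mean(B) = (7 + 7 + 3 + 1 + 5) / 5 = 23/5 = 4.6

Step 2 — sample variances and covariances s[i,j] = (1/(n-1)) · Σ_k (x_{k,i} - mean_i) · (x_{k,j} - mean_j), with n-1 = 4:
  s[A,A] = ((1.2)·(1.2) + (-1.8)·(-1.8) + (-1.8)·(-1.8) + (1.2)·(1.2) + (1.2)·(1.2)) / 4 = 10.8/4 = 2.7
  s[A,B] = ((1.2)·(2.4) + (-1.8)·(2.4) + (-1.8)·(-1.6) + (1.2)·(-3.6) + (1.2)·(0.4)) / 4 = -2.4/4 = -0.6
  s[B,B] = ((2.4)·(2.4) + (2.4)·(2.4) + (-1.6)·(-1.6) + (-3.6)·(-3.6) + (0.4)·(0.4)) / 4 = 27.2/4 = 6.8
  Sample standard deviations s_i = √(s[i,i]):
  s(A) = √(2.7) = 1.6432
  s(B) = √(6.8) = 2.6077

Step 3 — r_{ij} = s_{ij} / (s_i · s_j):
  r[A,A] = 1 (diagonal).
  r[A,B] = -0.6 / (1.6432 · 2.6077) = -0.6 / 4.2849 = -0.14
  r[B,B] = 1 (diagonal).

R is symmetric with unit diagonal. Assembling:

R = [[1, -0.14],
 [-0.14, 1]]


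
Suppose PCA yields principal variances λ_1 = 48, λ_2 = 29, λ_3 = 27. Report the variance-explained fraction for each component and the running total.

Step 1 — total variance = trace(Sigma) = Σ λ_i = 48 + 29 + 27 = 104.

Step 2 — fraction explained by component i = λ_i / Σ λ:
  PC1: 48/104 = 0.4615
  PC2: 29/104 = 0.2788
  PC3: 27/104 = 0.2596

Step 3 — cumulative fraction after k components = (λ_1 + ... + λ_k) / Σ λ:
  k = 1: 48/104 = 0.4615
  k = 2: (48 + 29)/104 = 77/104 = 0.7404
  k = 3: (48 + 29 + 27)/104 = 104/104 = 1

Summary (fraction, with percent):

explained: PC1 0.4615 (46.15%), PC2 0.2788 (27.88%), PC3 0.2596 (25.96%);  cumulative: 0.4615, 0.7404, 1


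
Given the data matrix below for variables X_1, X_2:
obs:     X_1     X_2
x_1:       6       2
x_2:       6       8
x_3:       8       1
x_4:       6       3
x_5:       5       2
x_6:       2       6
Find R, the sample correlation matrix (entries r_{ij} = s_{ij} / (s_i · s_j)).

Step 1 — column means:
  mean(X_1) = (6 + 6 + 8 + 6 + 5 + 2) / 6 = 33/6 = 5.5
  mean(X_2) = (2 + 8 + 1 + 3 + 2 + 6) / 6 = 22/6 = 3.6667

Step 2 — sample variances and covariances s[i,j] = (1/(n-1)) · Σ_k (x_{k,i} - mean_i) · (x_{k,j} - mean_j), with n-1 = 5:
  s[X_1,X_1] = ((0.5)·(0.5) + (0.5)·(0.5) + (2.5)·(2.5) + (0.5)·(0.5) + (-0.5)·(-0.5) + (-3.5)·(-3.5)) / 5 = 19.5/5 = 3.9
  s[X_1,X_2] = ((0.5)·(-1.6667) + (0.5)·(4.3333) + (2.5)·(-2.6667) + (0.5)·(-0.6667) + (-0.5)·(-1.6667) + (-3.5)·(2.3333)) / 5 = -13/5 = -2.6
  s[X_2,X_2] = ((-1.6667)·(-1.6667) + (4.3333)·(4.3333) + (-2.6667)·(-2.6667) + (-0.6667)·(-0.6667) + (-1.6667)·(-1.6667) + (2.3333)·(2.3333)) / 5 = 37.3333/5 = 7.4667
  Sample standard deviations s_i = √(s[i,i]):
  s(X_1) = √(3.9) = 1.9748
  s(X_2) = √(7.4667) = 2.7325

Step 3 — r_{ij} = s_{ij} / (s_i · s_j):
  r[X_1,X_1] = 1 (diagonal).
  r[X_1,X_2] = -2.6 / (1.9748 · 2.7325) = -2.6 / 5.3963 = -0.4818
  r[X_2,X_2] = 1 (diagonal).

R is symmetric with unit diagonal. Assembling:

R = [[1, -0.4818],
 [-0.4818, 1]]


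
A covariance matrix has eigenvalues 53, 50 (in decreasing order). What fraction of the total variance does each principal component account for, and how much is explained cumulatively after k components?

Step 1 — total variance = trace(Sigma) = Σ λ_i = 53 + 50 = 103.

Step 2 — fraction explained by component i = λ_i / Σ λ:
  PC1: 53/103 = 0.5146
  PC2: 50/103 = 0.4854

Step 3 — cumulative fraction after k components = (λ_1 + ... + λ_k) / Σ λ:
  k = 1: 53/103 = 0.5146
  k = 2: (53 + 50)/103 = 103/103 = 1

Summary (fraction, with percent):

explained: PC1 0.5146 (51.46%), PC2 0.4854 (48.54%);  cumulative: 0.5146, 1


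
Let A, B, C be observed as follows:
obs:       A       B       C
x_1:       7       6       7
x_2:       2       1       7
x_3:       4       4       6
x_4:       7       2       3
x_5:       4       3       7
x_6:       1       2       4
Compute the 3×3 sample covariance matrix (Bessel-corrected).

Step 1 — column means:
  mean(A) = (7 + 2 + 4 + 7 + 4 + 1) / 6 = 25/6 = 4.1667
  mean(B) = (6 + 1 + 4 + 2 + 3 + 2) / 6 = 18/6 = 3
  mean(C) = (7 + 7 + 6 + 3 + 7 + 4) / 6 = 34/6 = 5.6667

Step 2 — sample covariance S[i,j] = (1/(n-1)) · Σ_k (x_{k,i} - mean_i) · (x_{k,j} - mean_j), with n-1 = 5.
  S[A,A] = ((2.8333)·(2.8333) + (-2.1667)·(-2.1667) + (-0.1667)·(-0.1667) + (2.8333)·(2.8333) + (-0.1667)·(-0.1667) + (-3.1667)·(-3.1667)) / 5 = 30.8333/5 = 6.1667
  S[A,B] = ((2.8333)·(3) + (-2.1667)·(-2) + (-0.1667)·(1) + (2.8333)·(-1) + (-0.1667)·(0) + (-3.1667)·(-1)) / 5 = 13/5 = 2.6
  S[A,C] = ((2.8333)·(1.3333) + (-2.1667)·(1.3333) + (-0.1667)·(0.3333) + (2.8333)·(-2.6667) + (-0.1667)·(1.3333) + (-3.1667)·(-1.6667)) / 5 = -1.6667/5 = -0.3333
  S[B,B] = ((3)·(3) + (-2)·(-2) + (1)·(1) + (-1)·(-1) + (0)·(0) + (-1)·(-1)) / 5 = 16/5 = 3.2
  S[B,C] = ((3)·(1.3333) + (-2)·(1.3333) + (1)·(0.3333) + (-1)·(-2.6667) + (0)·(1.3333) + (-1)·(-1.6667)) / 5 = 6/5 = 1.2
  S[C,C] = ((1.3333)·(1.3333) + (1.3333)·(1.3333) + (0.3333)·(0.3333) + (-2.6667)·(-2.6667) + (1.3333)·(1.3333) + (-1.6667)·(-1.6667)) / 5 = 15.3333/5 = 3.0667

S is symmetric (S[j,i] = S[i,j]). Assembling:

S = [[6.1667, 2.6, -0.3333],
 [2.6, 3.2, 1.2],
 [-0.3333, 1.2, 3.0667]]


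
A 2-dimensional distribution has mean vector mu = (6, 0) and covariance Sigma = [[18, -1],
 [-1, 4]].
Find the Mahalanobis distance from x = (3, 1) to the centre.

Step 1 — centre the observation: (x - mu) = (-3, 1).

Step 2 — invert Sigma. det(Sigma) = 18·4 - (-1)² = 71.
  Sigma^{-1} = (1/det) · [[d, -b], [-b, a]] = [[0.0563, 0.0141],
 [0.0141, 0.2535]].

Step 3 — form the quadratic (x - mu)^T · Sigma^{-1} · (x - mu):
  Sigma^{-1} · (x - mu) = (-0.1549, 0.2113).
  (x - mu)^T · [Sigma^{-1} · (x - mu)] = (-3)·(-0.1549) + (1)·(0.2113) = 0.6761.

Step 4 — take square root: d = √(0.6761) ≈ 0.8222.

d(x, mu) = √(0.6761) ≈ 0.8222


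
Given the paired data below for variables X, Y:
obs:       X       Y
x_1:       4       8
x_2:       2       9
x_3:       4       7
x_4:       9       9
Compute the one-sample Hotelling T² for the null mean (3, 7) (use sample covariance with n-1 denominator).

Step 1 — sample mean vector:
  mean(X) = (4 + 2 + 4 + 9) / 4 = 19/4 = 4.75
  mean(Y) = (8 + 9 + 7 + 9) / 4 = 33/4 = 8.25
  x̄ = (4.75, 8.25),  deviation x̄ - mu_0 = (4.75, 8.25) - (3, 7) = (1.75, 1.25).

Step 2 — sample covariance matrix, S[i,j] = (1/(n-1)) · Σ_k (x_{k,i} - mean_i) · (x_{k,j} - mean_j), divisor n-1 = 3:
  S[X,X] = ((-0.75)·(-0.75) + (-2.75)·(-2.75) + (-0.75)·(-0.75) + (4.25)·(4.25)) / 3 = 26.75/3 = 8.9167
  S[X,Y] = ((-0.75)·(-0.25) + (-2.75)·(0.75) + (-0.75)·(-1.25) + (4.25)·(0.75)) / 3 = 2.25/3 = 0.75
  S[Y,Y] = ((-0.25)·(-0.25) + (0.75)·(0.75) + (-1.25)·(-1.25) + (0.75)·(0.75)) / 3 = 2.75/3 = 0.9167
  S = [[8.9167, 0.75],
 [0.75, 0.9167]].

Step 3 — invert S. det(S) = 8.9167·0.9167 - (0.75)² = 7.6111.
  S^{-1} = (1/det) · [[d, -b], [-b, a]] = [[0.1204, -0.0985],
 [-0.0985, 1.1715]].

Step 4 — quadratic form (x̄ - mu_0)^T · S^{-1} · (x̄ - mu_0):
  S^{-1} · (x̄ - mu_0) = (0.0876, 1.292),
  (x̄ - mu_0)^T · [...] = (1.75)·(0.0876) + (1.25)·(1.292) = 1.7682.

Step 5 — scale by n: T² = 4 · 1.7682 = 7.073.

T² ≈ 7.073


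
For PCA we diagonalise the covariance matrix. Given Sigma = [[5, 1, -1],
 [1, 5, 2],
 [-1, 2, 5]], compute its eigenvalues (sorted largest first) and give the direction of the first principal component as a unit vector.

Step 1 — characteristic polynomial p(λ) = det(λI - Sigma) = λ³ - tr·λ² + c_1·λ - det, where tr = trace, c_1 = sum of the principal 2×2 minors, det = det(Sigma):
  tr = 5 + 5 + 5 = 15,
  c_1 = (5·5 - (1)²) + (5·5 - (-1)²) + (5·5 - (2)²) = 24 + 24 + 21 = 69,
  det = 5·(5·5 - (2)²) - (1)·((1)·5 - (2)·(-1)) + (-1)·((1)·(2) - 5·(-1)) = 5·(21) - (1)·(7) + (-1)·(7) = 91.
  So p(λ) = λ³ - 15λ² + 69λ - 91.
Step 2 — look for an integer root (rational root theorem: any rational root is an integer divisor of 91). Testing λ = 7:
  p(7) = 343 - 735 + 483 - 91 = 0  ✓
  Dividing out (λ - 7): p(λ) = (λ - 7)(λ² - 8λ + 13).
Step 3 — remaining eigenvalues from the quadratic λ² - 8λ + 13 = 0:
  Δ = 8² - 4·13 = 64 - 52 = 12,  λ = (8 ± √12)/2 = (8 ± 3.4641)/2 ≈ 5.7321 or 2.2679.
  Sorted: λ_1 = 7,  λ_2 = 5.7321,  λ_3 = 2.2679  (check: sum = 15 = tr ✓).

Step 4 — unit eigenvector for λ_1 = 7: v spans the null space of (Sigma - λ_1 I), whose rows are
  r_1 = (-2, 1, -1),  r_2 = (1, -2, 2),  r_3 = (-1, 2, -2).
  v is orthogonal to every row, so take v ∝ r_1 × r_2 = ((1)·(2) - (-1)·(-2), (-1)·(1) - (-2)·(2), (-2)·(-2) - (1)·(1)) = (0, 3, 3).
  Rescale (divide by 3): u = (0, 1, 1).
  ||u|| = √((0)² + (1)² + (1)²) = √(2) ≈ 1.4142,  v_1 = u/||u|| ≈ (0, 0.7071, 0.7071) (||v_1|| = 1).

λ_1 = 7,  λ_2 = 5.7321,  λ_3 = 2.2679;  v_1 ≈ (0, 0.7071, 0.7071)


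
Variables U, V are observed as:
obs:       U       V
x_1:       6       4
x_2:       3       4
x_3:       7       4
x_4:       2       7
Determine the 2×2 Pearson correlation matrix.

Step 1 — column means:
  mean(U) = (6 + 3 + 7 + 2) / 4 = 18/4 = 4.5
  mean(V) = (4 + 4 + 4 + 7) / 4 = 19/4 = 4.75

Step 2 — sample variances and covariances s[i,j] = (1/(n-1)) · Σ_k (x_{k,i} - mean_i) · (x_{k,j} - mean_j), with n-1 = 3:
  s[U,U] = ((1.5)·(1.5) + (-1.5)·(-1.5) + (2.5)·(2.5) + (-2.5)·(-2.5)) / 3 = 17/3 = 5.6667
  s[U,V] = ((1.5)·(-0.75) + (-1.5)·(-0.75) + (2.5)·(-0.75) + (-2.5)·(2.25)) / 3 = -7.5/3 = -2.5
  s[V,V] = ((-0.75)·(-0.75) + (-0.75)·(-0.75) + (-0.75)·(-0.75) + (2.25)·(2.25)) / 3 = 6.75/3 = 2.25
  Sample standard deviations s_i = √(s[i,i]):
  s(U) = √(5.6667) = 2.3805
  s(V) = √(2.25) = 1.5

Step 3 — r_{ij} = s_{ij} / (s_i · s_j):
  r[U,U] = 1 (diagonal).
  r[U,V] = -2.5 / (2.3805 · 1.5) = -2.5 / 3.5707 = -0.7001
  r[V,V] = 1 (diagonal).

R is symmetric with unit diagonal. Assembling:

R = [[1, -0.7001],
 [-0.7001, 1]]


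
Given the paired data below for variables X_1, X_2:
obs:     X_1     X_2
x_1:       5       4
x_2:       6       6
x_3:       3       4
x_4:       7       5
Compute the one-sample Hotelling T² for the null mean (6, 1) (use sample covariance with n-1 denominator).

Step 1 — sample mean vector:
  mean(X_1) = (5 + 6 + 3 + 7) / 4 = 21/4 = 5.25
  mean(X_2) = (4 + 6 + 4 + 5) / 4 = 19/4 = 4.75
  x̄ = (5.25, 4.75),  deviation x̄ - mu_0 = (5.25, 4.75) - (6, 1) = (-0.75, 3.75).

Step 2 — sample covariance matrix, S[i,j] = (1/(n-1)) · Σ_k (x_{k,i} - mean_i) · (x_{k,j} - mean_j), divisor n-1 = 3:
  S[X_1,X_1] = ((-0.25)·(-0.25) + (0.75)·(0.75) + (-2.25)·(-2.25) + (1.75)·(1.75)) / 3 = 8.75/3 = 2.9167
  S[X_1,X_2] = ((-0.25)·(-0.75) + (0.75)·(1.25) + (-2.25)·(-0.75) + (1.75)·(0.25)) / 3 = 3.25/3 = 1.0833
  S[X_2,X_2] = ((-0.75)·(-0.75) + (1.25)·(1.25) + (-0.75)·(-0.75) + (0.25)·(0.25)) / 3 = 2.75/3 = 0.9167
  S = [[2.9167, 1.0833],
 [1.0833, 0.9167]].

Step 3 — invert S. det(S) = 2.9167·0.9167 - (1.0833)² = 1.5.
  S^{-1} = (1/det) · [[d, -b], [-b, a]] = [[0.6111, -0.7222],
 [-0.7222, 1.9444]].

Step 4 — quadratic form (x̄ - mu_0)^T · S^{-1} · (x̄ - mu_0):
  S^{-1} · (x̄ - mu_0) = (-3.1667, 7.8333),
  (x̄ - mu_0)^T · [...] = (-0.75)·(-3.1667) + (3.75)·(7.8333) = 31.75.

Step 5 — scale by n: T² = 4 · 31.75 = 127.

T² ≈ 127


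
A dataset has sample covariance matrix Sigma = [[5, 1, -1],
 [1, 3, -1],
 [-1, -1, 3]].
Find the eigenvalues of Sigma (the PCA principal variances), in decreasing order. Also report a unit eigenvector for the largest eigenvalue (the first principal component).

Step 1 — characteristic polynomial p(λ) = det(λI - Sigma) = λ³ - tr·λ² + c_1·λ - det, where tr = trace, c_1 = sum of the principal 2×2 minors, det = det(Sigma):
  tr = 5 + 3 + 3 = 11,
  c_1 = (5·3 - (1)²) + (5·3 - (-1)²) + (3·3 - (-1)²) = 14 + 14 + 8 = 36,
  det = 5·(3·3 - (-1)²) - (1)·((1)·3 - (-1)·(-1)) + (-1)·((1)·(-1) - 3·(-1)) = 5·(8) - (1)·(2) + (-1)·(2) = 36.
  So p(λ) = λ³ - 11λ² + 36λ - 36.
Step 2 — look for an integer root (rational root theorem: any rational root is an integer divisor of 36). Testing λ = 2:
  p(2) = 8 - 44 + 72 - 36 = 0  ✓
  Dividing out (λ - 2): p(λ) = (λ - 2)(λ² - 9λ + 18).
Step 3 — remaining eigenvalues from the quadratic λ² - 9λ + 18 = 0:
  Δ = 9² - 4·18 = 81 - 72 = 9,  λ = (9 ± √9)/2 = (9 ± 3)/2 = 6 or 3.
  Sorted: λ_1 = 6,  λ_2 = 3,  λ_3 = 2  (check: sum = 11 = tr ✓).

Step 4 — unit eigenvector for λ_1 = 6: v spans the null space of (Sigma - λ_1 I), whose rows are
  r_1 = (-1, 1, -1),  r_2 = (1, -3, -1),  r_3 = (-1, -1, -3).
  v is orthogonal to every row, so take v ∝ r_1 × r_2 = ((1)·(-1) - (-1)·(-3), (-1)·(1) - (-1)·(-1), (-1)·(-3) - (1)·(1)) = (-4, -2, 2).
  Rescale (divide by 2; multiply by -1 so the first nonzero entry is positive): u = (2, 1, -1).
  ||u|| = √((2)² + (1)² + (-1)²) = √(6) ≈ 2.4495,  v_1 = u/||u|| ≈ (0.8165, 0.4082, -0.4082) (||v_1|| = 1).

λ_1 = 6,  λ_2 = 3,  λ_3 = 2;  v_1 ≈ (0.8165, 0.4082, -0.4082)


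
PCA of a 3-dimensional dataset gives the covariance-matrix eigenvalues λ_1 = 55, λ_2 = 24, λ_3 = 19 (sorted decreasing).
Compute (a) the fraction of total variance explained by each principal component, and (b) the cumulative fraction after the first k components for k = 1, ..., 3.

Step 1 — total variance = trace(Sigma) = Σ λ_i = 55 + 24 + 19 = 98.

Step 2 — fraction explained by component i = λ_i / Σ λ:
  PC1: 55/98 = 0.5612
  PC2: 24/98 = 0.2449
  PC3: 19/98 = 0.1939

Step 3 — cumulative fraction after k components = (λ_1 + ... + λ_k) / Σ λ:
  k = 1: 55/98 = 0.5612
  k = 2: (55 + 24)/98 = 79/98 = 0.8061
  k = 3: (55 + 24 + 19)/98 = 98/98 = 1

Summary (fraction, with percent):

explained: PC1 0.5612 (56.12%), PC2 0.2449 (24.49%), PC3 0.1939 (19.39%);  cumulative: 0.5612, 0.8061, 1


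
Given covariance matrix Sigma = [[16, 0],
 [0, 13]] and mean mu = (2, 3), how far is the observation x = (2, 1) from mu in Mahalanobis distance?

Step 1 — centre the observation: (x - mu) = (0, -2).

Step 2 — invert Sigma. det(Sigma) = 16·13 - (0)² = 208.
  Sigma^{-1} = (1/det) · [[d, -b], [-b, a]] = [[0.0625, 0],
 [0, 0.0769]].

Step 3 — form the quadratic (x - mu)^T · Sigma^{-1} · (x - mu):
  Sigma^{-1} · (x - mu) = (0, -0.1538).
  (x - mu)^T · [Sigma^{-1} · (x - mu)] = (0)·(0) + (-2)·(-0.1538) = 0.3077.

Step 4 — take square root: d = √(0.3077) ≈ 0.5547.

d(x, mu) = √(0.3077) ≈ 0.5547


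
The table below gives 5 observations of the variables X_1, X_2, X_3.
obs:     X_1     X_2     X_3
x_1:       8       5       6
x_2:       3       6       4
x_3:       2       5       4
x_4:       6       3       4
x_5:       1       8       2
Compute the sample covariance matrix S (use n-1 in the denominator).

Step 1 — column means:
  mean(X_1) = (8 + 3 + 2 + 6 + 1) / 5 = 20/5 = 4
  mean(X_2) = (5 + 6 + 5 + 3 + 8) / 5 = 27/5 = 5.4
  mean(X_3) = (6 + 4 + 4 + 4 + 2) / 5 = 20/5 = 4

Step 2 — sample covariance S[i,j] = (1/(n-1)) · Σ_k (x_{k,i} - mean_i) · (x_{k,j} - mean_j), with n-1 = 4.
  S[X_1,X_1] = ((4)·(4) + (-1)·(-1) + (-2)·(-2) + (2)·(2) + (-3)·(-3)) / 4 = 34/4 = 8.5
  S[X_1,X_2] = ((4)·(-0.4) + (-1)·(0.6) + (-2)·(-0.4) + (2)·(-2.4) + (-3)·(2.6)) / 4 = -14/4 = -3.5
  S[X_1,X_3] = ((4)·(2) + (-1)·(0) + (-2)·(0) + (2)·(0) + (-3)·(-2)) / 4 = 14/4 = 3.5
  S[X_2,X_2] = ((-0.4)·(-0.4) + (0.6)·(0.6) + (-0.4)·(-0.4) + (-2.4)·(-2.4) + (2.6)·(2.6)) / 4 = 13.2/4 = 3.3
  S[X_2,X_3] = ((-0.4)·(2) + (0.6)·(0) + (-0.4)·(0) + (-2.4)·(0) + (2.6)·(-2)) / 4 = -6/4 = -1.5
  S[X_3,X_3] = ((2)·(2) + (0)·(0) + (0)·(0) + (0)·(0) + (-2)·(-2)) / 4 = 8/4 = 2

S is symmetric (S[j,i] = S[i,j]). Assembling:

S = [[8.5, -3.5, 3.5],
 [-3.5, 3.3, -1.5],
 [3.5, -1.5, 2]]


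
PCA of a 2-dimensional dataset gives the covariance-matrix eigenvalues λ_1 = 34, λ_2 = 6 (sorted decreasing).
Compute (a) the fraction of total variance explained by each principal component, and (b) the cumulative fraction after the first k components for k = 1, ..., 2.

Step 1 — total variance = trace(Sigma) = Σ λ_i = 34 + 6 = 40.

Step 2 — fraction explained by component i = λ_i / Σ λ:
  PC1: 34/40 = 0.85
  PC2: 6/40 = 0.15

Step 3 — cumulative fraction after k components = (λ_1 + ... + λ_k) / Σ λ:
  k = 1: 34/40 = 0.85
  k = 2: (34 + 6)/40 = 40/40 = 1

Summary (fraction, with percent):

explained: PC1 0.85 (85%), PC2 0.15 (15%);  cumulative: 0.85, 1


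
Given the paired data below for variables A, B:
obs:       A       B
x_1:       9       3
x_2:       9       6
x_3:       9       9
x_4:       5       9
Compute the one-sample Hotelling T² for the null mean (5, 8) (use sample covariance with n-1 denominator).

Step 1 — sample mean vector:
  mean(A) = (9 + 9 + 9 + 5) / 4 = 32/4 = 8
  mean(B) = (3 + 6 + 9 + 9) / 4 = 27/4 = 6.75
  x̄ = (8, 6.75),  deviation x̄ - mu_0 = (8, 6.75) - (5, 8) = (3, -1.25).

Step 2 — sample covariance matrix, S[i,j] = (1/(n-1)) · Σ_k (x_{k,i} - mean_i) · (x_{k,j} - mean_j), divisor n-1 = 3:
  S[A,A] = ((1)·(1) + (1)·(1) + (1)·(1) + (-3)·(-3)) / 3 = 12/3 = 4
  S[A,B] = ((1)·(-3.75) + (1)·(-0.75) + (1)·(2.25) + (-3)·(2.25)) / 3 = -9/3 = -3
  S[B,B] = ((-3.75)·(-3.75) + (-0.75)·(-0.75) + (2.25)·(2.25) + (2.25)·(2.25)) / 3 = 24.75/3 = 8.25
  S = [[4, -3],
 [-3, 8.25]].

Step 3 — invert S. det(S) = 4·8.25 - (-3)² = 24.
  S^{-1} = (1/det) · [[d, -b], [-b, a]] = [[0.3438, 0.125],
 [0.125, 0.1667]].

Step 4 — quadratic form (x̄ - mu_0)^T · S^{-1} · (x̄ - mu_0):
  S^{-1} · (x̄ - mu_0) = (0.875, 0.1667),
  (x̄ - mu_0)^T · [...] = (3)·(0.875) + (-1.25)·(0.1667) = 2.4167.

Step 5 — scale by n: T² = 4 · 2.4167 = 9.6667.

T² ≈ 9.6667


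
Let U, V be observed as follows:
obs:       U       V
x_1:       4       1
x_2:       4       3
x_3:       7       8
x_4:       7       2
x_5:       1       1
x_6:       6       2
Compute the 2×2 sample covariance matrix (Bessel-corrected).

Step 1 — column means:
  mean(U) = (4 + 4 + 7 + 7 + 1 + 6) / 6 = 29/6 = 4.8333
  mean(V) = (1 + 3 + 8 + 2 + 1 + 2) / 6 = 17/6 = 2.8333

Step 2 — sample covariance S[i,j] = (1/(n-1)) · Σ_k (x_{k,i} - mean_i) · (x_{k,j} - mean_j), with n-1 = 5.
  S[U,U] = ((-0.8333)·(-0.8333) + (-0.8333)·(-0.8333) + (2.1667)·(2.1667) + (2.1667)·(2.1667) + (-3.8333)·(-3.8333) + (1.1667)·(1.1667)) / 5 = 26.8333/5 = 5.3667
  S[U,V] = ((-0.8333)·(-1.8333) + (-0.8333)·(0.1667) + (2.1667)·(5.1667) + (2.1667)·(-0.8333) + (-3.8333)·(-1.8333) + (1.1667)·(-0.8333)) / 5 = 16.8333/5 = 3.3667
  S[V,V] = ((-1.8333)·(-1.8333) + (0.1667)·(0.1667) + (5.1667)·(5.1667) + (-0.8333)·(-0.8333) + (-1.8333)·(-1.8333) + (-0.8333)·(-0.8333)) / 5 = 34.8333/5 = 6.9667

S is symmetric (S[j,i] = S[i,j]). Assembling:

S = [[5.3667, 3.3667],
 [3.3667, 6.9667]]


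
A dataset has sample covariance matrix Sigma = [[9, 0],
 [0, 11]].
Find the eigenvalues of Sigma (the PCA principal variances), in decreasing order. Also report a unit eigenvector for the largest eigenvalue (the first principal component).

Step 1 — characteristic polynomial of 2×2 Sigma:
  det(Sigma - λI) = λ² - trace · λ + det = 0.
  trace = 9 + 11 = 20, det = 9·11 - (0)² = 99.
Step 2 — discriminant:
  Δ = trace² - 4·det = 400 - 396 = 4.
Step 3 — eigenvalues:
  λ = (trace ± √Δ)/2 = (20 ± 2)/2,
  λ_1 = 11,  λ_2 = 9.

Step 4 — unit eigenvector for λ_1: Sigma is diagonal, so its eigenvectors are the coordinate axes. λ_1 = 11 is the diagonal entry on the second coordinate axis, hence
  v_1 = (0, 1) (||v_1|| = 1).

λ_1 = 11,  λ_2 = 9;  v_1 ≈ (0, 1)


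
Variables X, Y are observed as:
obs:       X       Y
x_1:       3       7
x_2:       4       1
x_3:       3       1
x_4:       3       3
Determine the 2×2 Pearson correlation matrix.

Step 1 — column means:
  mean(X) = (3 + 4 + 3 + 3) / 4 = 13/4 = 3.25
  mean(Y) = (7 + 1 + 1 + 3) / 4 = 12/4 = 3

Step 2 — sample variances and covariances s[i,j] = (1/(n-1)) · Σ_k (x_{k,i} - mean_i) · (x_{k,j} - mean_j), with n-1 = 3:
  s[X,X] = ((-0.25)·(-0.25) + (0.75)·(0.75) + (-0.25)·(-0.25) + (-0.25)·(-0.25)) / 3 = 0.75/3 = 0.25
  s[X,Y] = ((-0.25)·(4) + (0.75)·(-2) + (-0.25)·(-2) + (-0.25)·(0)) / 3 = -2/3 = -0.6667
  s[Y,Y] = ((4)·(4) + (-2)·(-2) + (-2)·(-2) + (0)·(0)) / 3 = 24/3 = 8
  Sample standard deviations s_i = √(s[i,i]):
  s(X) = √(0.25) = 0.5
  s(Y) = √(8) = 2.8284

Step 3 — r_{ij} = s_{ij} / (s_i · s_j):
  r[X,X] = 1 (diagonal).
  r[X,Y] = -0.6667 / (0.5 · 2.8284) = -0.6667 / 1.4142 = -0.4714
  r[Y,Y] = 1 (diagonal).

R is symmetric with unit diagonal. Assembling:

R = [[1, -0.4714],
 [-0.4714, 1]]


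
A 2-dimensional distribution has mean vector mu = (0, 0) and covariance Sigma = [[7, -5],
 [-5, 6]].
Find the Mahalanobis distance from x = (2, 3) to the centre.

Step 1 — centre the observation: (x - mu) = (2, 3).

Step 2 — invert Sigma. det(Sigma) = 7·6 - (-5)² = 17.
  Sigma^{-1} = (1/det) · [[d, -b], [-b, a]] = [[0.3529, 0.2941],
 [0.2941, 0.4118]].

Step 3 — form the quadratic (x - mu)^T · Sigma^{-1} · (x - mu):
  Sigma^{-1} · (x - mu) = (1.5882, 1.8235).
  (x - mu)^T · [Sigma^{-1} · (x - mu)] = (2)·(1.5882) + (3)·(1.8235) = 8.6471.

Step 4 — take square root: d = √(8.6471) ≈ 2.9406.

d(x, mu) = √(8.6471) ≈ 2.9406


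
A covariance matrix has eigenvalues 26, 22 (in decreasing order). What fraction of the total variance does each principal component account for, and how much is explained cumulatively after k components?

Step 1 — total variance = trace(Sigma) = Σ λ_i = 26 + 22 = 48.

Step 2 — fraction explained by component i = λ_i / Σ λ:
  PC1: 26/48 = 0.5417
  PC2: 22/48 = 0.4583

Step 3 — cumulative fraction after k components = (λ_1 + ... + λ_k) / Σ λ:
  k = 1: 26/48 = 0.5417
  k = 2: (26 + 22)/48 = 48/48 = 1

Summary (fraction, with percent):

explained: PC1 0.5417 (54.17%), PC2 0.4583 (45.83%);  cumulative: 0.5417, 1


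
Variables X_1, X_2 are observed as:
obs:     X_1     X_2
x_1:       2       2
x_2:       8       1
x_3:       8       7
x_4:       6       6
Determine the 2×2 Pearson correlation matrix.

Step 1 — column means:
  mean(X_1) = (2 + 8 + 8 + 6) / 4 = 24/4 = 6
  mean(X_2) = (2 + 1 + 7 + 6) / 4 = 16/4 = 4

Step 2 — sample variances and covariances s[i,j] = (1/(n-1)) · Σ_k (x_{k,i} - mean_i) · (x_{k,j} - mean_j), with n-1 = 3:
  s[X_1,X_1] = ((-4)·(-4) + (2)·(2) + (2)·(2) + (0)·(0)) / 3 = 24/3 = 8
  s[X_1,X_2] = ((-4)·(-2) + (2)·(-3) + (2)·(3) + (0)·(2)) / 3 = 8/3 = 2.6667
  s[X_2,X_2] = ((-2)·(-2) + (-3)·(-3) + (3)·(3) + (2)·(2)) / 3 = 26/3 = 8.6667
  Sample standard deviations s_i = √(s[i,i]):
  s(X_1) = √(8) = 2.8284
  s(X_2) = √(8.6667) = 2.9439

Step 3 — r_{ij} = s_{ij} / (s_i · s_j):
  r[X_1,X_1] = 1 (diagonal).
  r[X_1,X_2] = 2.6667 / (2.8284 · 2.9439) = 2.6667 / 8.3267 = 0.3203
  r[X_2,X_2] = 1 (diagonal).

R is symmetric with unit diagonal. Assembling:

R = [[1, 0.3203],
 [0.3203, 1]]


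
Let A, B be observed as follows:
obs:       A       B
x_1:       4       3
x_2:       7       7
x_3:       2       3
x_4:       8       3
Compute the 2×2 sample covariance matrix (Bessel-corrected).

Step 1 — column means:
  mean(A) = (4 + 7 + 2 + 8) / 4 = 21/4 = 5.25
  mean(B) = (3 + 7 + 3 + 3) / 4 = 16/4 = 4

Step 2 — sample covariance S[i,j] = (1/(n-1)) · Σ_k (x_{k,i} - mean_i) · (x_{k,j} - mean_j), with n-1 = 3.
  S[A,A] = ((-1.25)·(-1.25) + (1.75)·(1.75) + (-3.25)·(-3.25) + (2.75)·(2.75)) / 3 = 22.75/3 = 7.5833
  S[A,B] = ((-1.25)·(-1) + (1.75)·(3) + (-3.25)·(-1) + (2.75)·(-1)) / 3 = 7/3 = 2.3333
  S[B,B] = ((-1)·(-1) + (3)·(3) + (-1)·(-1) + (-1)·(-1)) / 3 = 12/3 = 4

S is symmetric (S[j,i] = S[i,j]). Assembling:

S = [[7.5833, 2.3333],
 [2.3333, 4]]


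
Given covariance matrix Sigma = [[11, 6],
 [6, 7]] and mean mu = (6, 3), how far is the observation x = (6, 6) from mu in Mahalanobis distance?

Step 1 — centre the observation: (x - mu) = (0, 3).

Step 2 — invert Sigma. det(Sigma) = 11·7 - (6)² = 41.
  Sigma^{-1} = (1/det) · [[d, -b], [-b, a]] = [[0.1707, -0.1463],
 [-0.1463, 0.2683]].

Step 3 — form the quadratic (x - mu)^T · Sigma^{-1} · (x - mu):
  Sigma^{-1} · (x - mu) = (-0.439, 0.8049).
  (x - mu)^T · [Sigma^{-1} · (x - mu)] = (0)·(-0.439) + (3)·(0.8049) = 2.4146.

Step 4 — take square root: d = √(2.4146) ≈ 1.5539.

d(x, mu) = √(2.4146) ≈ 1.5539


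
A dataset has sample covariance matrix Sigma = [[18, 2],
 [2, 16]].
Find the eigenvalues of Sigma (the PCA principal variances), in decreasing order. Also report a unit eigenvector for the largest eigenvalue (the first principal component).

Step 1 — characteristic polynomial of 2×2 Sigma:
  det(Sigma - λI) = λ² - trace · λ + det = 0.
  trace = 18 + 16 = 34, det = 18·16 - (2)² = 284.
Step 2 — discriminant:
  Δ = trace² - 4·det = 1156 - 1136 = 20.
Step 3 — eigenvalues:
  λ = (trace ± √Δ)/2 = (34 ± 4.4721)/2,
  λ_1 = 19.2361,  λ_2 = 14.7639.

Step 4 — unit eigenvector for λ_1: solve (Sigma - λ_1 I)v = 0. First row:
  (18 - 19.2361)·v_x + (2)·v_y = 0, i.e. (-1.2361)·v_x + (2)·v_y = 0,
  so v ∝ (b, λ_1 - a) = (2, 1.2361) = u.
  ||u|| = √((2)² + (1.2361)²) = √(5.5279) ≈ 2.3511,
  v_1 = u/||u|| ≈ (0.8507, 0.5257) (||v_1|| = 1).

λ_1 = 19.2361,  λ_2 = 14.7639;  v_1 ≈ (0.8507, 0.5257)


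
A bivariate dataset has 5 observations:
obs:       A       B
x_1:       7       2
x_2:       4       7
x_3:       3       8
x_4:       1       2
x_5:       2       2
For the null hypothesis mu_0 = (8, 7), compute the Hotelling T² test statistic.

Step 1 — sample mean vector:
  mean(A) = (7 + 4 + 3 + 1 + 2) / 5 = 17/5 = 3.4
  mean(B) = (2 + 7 + 8 + 2 + 2) / 5 = 21/5 = 4.2
  x̄ = (3.4, 4.2),  deviation x̄ - mu_0 = (3.4, 4.2) - (8, 7) = (-4.6, -2.8).

Step 2 — sample covariance matrix, S[i,j] = (1/(n-1)) · Σ_k (x_{k,i} - mean_i) · (x_{k,j} - mean_j), divisor n-1 = 4:
  S[A,A] = ((3.6)·(3.6) + (0.6)·(0.6) + (-0.4)·(-0.4) + (-2.4)·(-2.4) + (-1.4)·(-1.4)) / 4 = 21.2/4 = 5.3
  S[A,B] = ((3.6)·(-2.2) + (0.6)·(2.8) + (-0.4)·(3.8) + (-2.4)·(-2.2) + (-1.4)·(-2.2)) / 4 = 0.6/4 = 0.15
  S[B,B] = ((-2.2)·(-2.2) + (2.8)·(2.8) + (3.8)·(3.8) + (-2.2)·(-2.2) + (-2.2)·(-2.2)) / 4 = 36.8/4 = 9.2
  S = [[5.3, 0.15],
 [0.15, 9.2]].

Step 3 — invert S. det(S) = 5.3·9.2 - (0.15)² = 48.7375.
  S^{-1} = (1/det) · [[d, -b], [-b, a]] = [[0.1888, -0.0031],
 [-0.0031, 0.1087]].

Step 4 — quadratic form (x̄ - mu_0)^T · S^{-1} · (x̄ - mu_0):
  S^{-1} · (x̄ - mu_0) = (-0.8597, -0.2903),
  (x̄ - mu_0)^T · [...] = (-4.6)·(-0.8597) + (-2.8)·(-0.2903) = 4.7676.

Step 5 — scale by n: T² = 5 · 4.7676 = 23.8379.

T² ≈ 23.8379


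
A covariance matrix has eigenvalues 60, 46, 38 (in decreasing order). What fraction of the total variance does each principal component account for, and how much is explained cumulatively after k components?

Step 1 — total variance = trace(Sigma) = Σ λ_i = 60 + 46 + 38 = 144.

Step 2 — fraction explained by component i = λ_i / Σ λ:
  PC1: 60/144 = 0.4167
  PC2: 46/144 = 0.3194
  PC3: 38/144 = 0.2639

Step 3 — cumulative fraction after k components = (λ_1 + ... + λ_k) / Σ λ:
  k = 1: 60/144 = 0.4167
  k = 2: (60 + 46)/144 = 106/144 = 0.7361
  k = 3: (60 + 46 + 38)/144 = 144/144 = 1

Summary (fraction, with percent):

explained: PC1 0.4167 (41.67%), PC2 0.3194 (31.94%), PC3 0.2639 (26.39%);  cumulative: 0.4167, 0.7361, 1


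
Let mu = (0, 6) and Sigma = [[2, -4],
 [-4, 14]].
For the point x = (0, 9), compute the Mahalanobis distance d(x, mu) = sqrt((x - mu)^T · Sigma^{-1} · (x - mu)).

Step 1 — centre the observation: (x - mu) = (0, 3).

Step 2 — invert Sigma. det(Sigma) = 2·14 - (-4)² = 12.
  Sigma^{-1} = (1/det) · [[d, -b], [-b, a]] = [[1.1667, 0.3333],
 [0.3333, 0.1667]].

Step 3 — form the quadratic (x - mu)^T · Sigma^{-1} · (x - mu):
  Sigma^{-1} · (x - mu) = (1, 0.5).
  (x - mu)^T · [Sigma^{-1} · (x - mu)] = (0)·(1) + (3)·(0.5) = 1.5.

Step 4 — take square root: d = √(1.5) ≈ 1.2247.

d(x, mu) = √(1.5) ≈ 1.2247


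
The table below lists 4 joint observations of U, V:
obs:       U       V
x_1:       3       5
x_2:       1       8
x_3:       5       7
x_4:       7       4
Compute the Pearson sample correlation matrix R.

Step 1 — column means:
  mean(U) = (3 + 1 + 5 + 7) / 4 = 16/4 = 4
  mean(V) = (5 + 8 + 7 + 4) / 4 = 24/4 = 6

Step 2 — sample variances and covariances s[i,j] = (1/(n-1)) · Σ_k (x_{k,i} - mean_i) · (x_{k,j} - mean_j), with n-1 = 3:
  s[U,U] = ((-1)·(-1) + (-3)·(-3) + (1)·(1) + (3)·(3)) / 3 = 20/3 = 6.6667
  s[U,V] = ((-1)·(-1) + (-3)·(2) + (1)·(1) + (3)·(-2)) / 3 = -10/3 = -3.3333
  s[V,V] = ((-1)·(-1) + (2)·(2) + (1)·(1) + (-2)·(-2)) / 3 = 10/3 = 3.3333
  Sample standard deviations s_i = √(s[i,i]):
  s(U) = √(6.6667) = 2.582
  s(V) = √(3.3333) = 1.8257

Step 3 — r_{ij} = s_{ij} / (s_i · s_j):
  r[U,U] = 1 (diagonal).
  r[U,V] = -3.3333 / (2.582 · 1.8257) = -3.3333 / 4.714 = -0.7071
  r[V,V] = 1 (diagonal).

R is symmetric with unit diagonal. Assembling:

R = [[1, -0.7071],
 [-0.7071, 1]]


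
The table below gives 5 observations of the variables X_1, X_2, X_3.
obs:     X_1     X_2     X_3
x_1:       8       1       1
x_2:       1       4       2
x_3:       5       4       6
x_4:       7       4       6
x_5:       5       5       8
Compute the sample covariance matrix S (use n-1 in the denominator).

Step 1 — column means:
  mean(X_1) = (8 + 1 + 5 + 7 + 5) / 5 = 26/5 = 5.2
  mean(X_2) = (1 + 4 + 4 + 4 + 5) / 5 = 18/5 = 3.6
  mean(X_3) = (1 + 2 + 6 + 6 + 8) / 5 = 23/5 = 4.6

Step 2 — sample covariance S[i,j] = (1/(n-1)) · Σ_k (x_{k,i} - mean_i) · (x_{k,j} - mean_j), with n-1 = 4.
  S[X_1,X_1] = ((2.8)·(2.8) + (-4.2)·(-4.2) + (-0.2)·(-0.2) + (1.8)·(1.8) + (-0.2)·(-0.2)) / 4 = 28.8/4 = 7.2
  S[X_1,X_2] = ((2.8)·(-2.6) + (-4.2)·(0.4) + (-0.2)·(0.4) + (1.8)·(0.4) + (-0.2)·(1.4)) / 4 = -8.6/4 = -2.15
  S[X_1,X_3] = ((2.8)·(-3.6) + (-4.2)·(-2.6) + (-0.2)·(1.4) + (1.8)·(1.4) + (-0.2)·(3.4)) / 4 = 2.4/4 = 0.6
  S[X_2,X_2] = ((-2.6)·(-2.6) + (0.4)·(0.4) + (0.4)·(0.4) + (0.4)·(0.4) + (1.4)·(1.4)) / 4 = 9.2/4 = 2.3
  S[X_2,X_3] = ((-2.6)·(-3.6) + (0.4)·(-2.6) + (0.4)·(1.4) + (0.4)·(1.4) + (1.4)·(3.4)) / 4 = 14.2/4 = 3.55
  S[X_3,X_3] = ((-3.6)·(-3.6) + (-2.6)·(-2.6) + (1.4)·(1.4) + (1.4)·(1.4) + (3.4)·(3.4)) / 4 = 35.2/4 = 8.8

S is symmetric (S[j,i] = S[i,j]). Assembling:

S = [[7.2, -2.15, 0.6],
 [-2.15, 2.3, 3.55],
 [0.6, 3.55, 8.8]]


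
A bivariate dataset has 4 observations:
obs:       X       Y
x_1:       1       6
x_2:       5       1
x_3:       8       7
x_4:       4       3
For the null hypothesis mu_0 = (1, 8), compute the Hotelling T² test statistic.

Step 1 — sample mean vector:
  mean(X) = (1 + 5 + 8 + 4) / 4 = 18/4 = 4.5
  mean(Y) = (6 + 1 + 7 + 3) / 4 = 17/4 = 4.25
  x̄ = (4.5, 4.25),  deviation x̄ - mu_0 = (4.5, 4.25) - (1, 8) = (3.5, -3.75).

Step 2 — sample covariance matrix, S[i,j] = (1/(n-1)) · Σ_k (x_{k,i} - mean_i) · (x_{k,j} - mean_j), divisor n-1 = 3:
  S[X,X] = ((-3.5)·(-3.5) + (0.5)·(0.5) + (3.5)·(3.5) + (-0.5)·(-0.5)) / 3 = 25/3 = 8.3333
  S[X,Y] = ((-3.5)·(1.75) + (0.5)·(-3.25) + (3.5)·(2.75) + (-0.5)·(-1.25)) / 3 = 2.5/3 = 0.8333
  S[Y,Y] = ((1.75)·(1.75) + (-3.25)·(-3.25) + (2.75)·(2.75) + (-1.25)·(-1.25)) / 3 = 22.75/3 = 7.5833
  S = [[8.3333, 0.8333],
 [0.8333, 7.5833]].

Step 3 — invert S. det(S) = 8.3333·7.5833 - (0.8333)² = 62.5.
  S^{-1} = (1/det) · [[d, -b], [-b, a]] = [[0.1213, -0.0133],
 [-0.0133, 0.1333]].

Step 4 — quadratic form (x̄ - mu_0)^T · S^{-1} · (x̄ - mu_0):
  S^{-1} · (x̄ - mu_0) = (0.4747, -0.5467),
  (x̄ - mu_0)^T · [...] = (3.5)·(0.4747) + (-3.75)·(-0.5467) = 3.7113.

Step 5 — scale by n: T² = 4 · 3.7113 = 14.8453.

T² ≈ 14.8453


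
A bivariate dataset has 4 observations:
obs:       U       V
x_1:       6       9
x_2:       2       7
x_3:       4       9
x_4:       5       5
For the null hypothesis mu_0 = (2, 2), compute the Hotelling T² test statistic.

Step 1 — sample mean vector:
  mean(U) = (6 + 2 + 4 + 5) / 4 = 17/4 = 4.25
  mean(V) = (9 + 7 + 9 + 5) / 4 = 30/4 = 7.5
  x̄ = (4.25, 7.5),  deviation x̄ - mu_0 = (4.25, 7.5) - (2, 2) = (2.25, 5.5).

Step 2 — sample covariance matrix, S[i,j] = (1/(n-1)) · Σ_k (x_{k,i} - mean_i) · (x_{k,j} - mean_j), divisor n-1 = 3:
  S[U,U] = ((1.75)·(1.75) + (-2.25)·(-2.25) + (-0.25)·(-0.25) + (0.75)·(0.75)) / 3 = 8.75/3 = 2.9167
  S[U,V] = ((1.75)·(1.5) + (-2.25)·(-0.5) + (-0.25)·(1.5) + (0.75)·(-2.5)) / 3 = 1.5/3 = 0.5
  S[V,V] = ((1.5)·(1.5) + (-0.5)·(-0.5) + (1.5)·(1.5) + (-2.5)·(-2.5)) / 3 = 11/3 = 3.6667
  S = [[2.9167, 0.5],
 [0.5, 3.6667]].

Step 3 — invert S. det(S) = 2.9167·3.6667 - (0.5)² = 10.4444.
  S^{-1} = (1/det) · [[d, -b], [-b, a]] = [[0.3511, -0.0479],
 [-0.0479, 0.2793]].

Step 4 — quadratic form (x̄ - mu_0)^T · S^{-1} · (x̄ - mu_0):
  S^{-1} · (x̄ - mu_0) = (0.5266, 1.4282),
  (x̄ - mu_0)^T · [...] = (2.25)·(0.5266) + (5.5)·(1.4282) = 9.0399.

Step 5 — scale by n: T² = 4 · 9.0399 = 36.1596.

T² ≈ 36.1596


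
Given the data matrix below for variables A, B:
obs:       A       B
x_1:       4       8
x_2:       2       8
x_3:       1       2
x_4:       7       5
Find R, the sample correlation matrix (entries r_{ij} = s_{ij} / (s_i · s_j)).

Step 1 — column means:
  mean(A) = (4 + 2 + 1 + 7) / 4 = 14/4 = 3.5
  mean(B) = (8 + 8 + 2 + 5) / 4 = 23/4 = 5.75

Step 2 — sample variances and covariances s[i,j] = (1/(n-1)) · Σ_k (x_{k,i} - mean_i) · (x_{k,j} - mean_j), with n-1 = 3:
  s[A,A] = ((0.5)·(0.5) + (-1.5)·(-1.5) + (-2.5)·(-2.5) + (3.5)·(3.5)) / 3 = 21/3 = 7
  s[A,B] = ((0.5)·(2.25) + (-1.5)·(2.25) + (-2.5)·(-3.75) + (3.5)·(-0.75)) / 3 = 4.5/3 = 1.5
  s[B,B] = ((2.25)·(2.25) + (2.25)·(2.25) + (-3.75)·(-3.75) + (-0.75)·(-0.75)) / 3 = 24.75/3 = 8.25
  Sample standard deviations s_i = √(s[i,i]):
  s(A) = √(7) = 2.6458
  s(B) = √(8.25) = 2.8723

Step 3 — r_{ij} = s_{ij} / (s_i · s_j):
  r[A,A] = 1 (diagonal).
  r[A,B] = 1.5 / (2.6458 · 2.8723) = 1.5 / 7.5993 = 0.1974
  r[B,B] = 1 (diagonal).

R is symmetric with unit diagonal. Assembling:

R = [[1, 0.1974],
 [0.1974, 1]]


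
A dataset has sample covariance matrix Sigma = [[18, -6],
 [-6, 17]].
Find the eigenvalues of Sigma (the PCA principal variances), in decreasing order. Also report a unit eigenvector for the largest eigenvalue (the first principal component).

Step 1 — characteristic polynomial of 2×2 Sigma:
  det(Sigma - λI) = λ² - trace · λ + det = 0.
  trace = 18 + 17 = 35, det = 18·17 - (-6)² = 270.
Step 2 — discriminant:
  Δ = trace² - 4·det = 1225 - 1080 = 145.
Step 3 — eigenvalues:
  λ = (trace ± √Δ)/2 = (35 ± 12.0416)/2,
  λ_1 = 23.5208,  λ_2 = 11.4792.

Step 4 — unit eigenvector for λ_1: solve (Sigma - λ_1 I)v = 0. First row:
  (18 - 23.5208)·v_x + (-6)·v_y = 0, i.e. (-5.5208)·v_x + (-6)·v_y = 0,
  so v ∝ (b, λ_1 - a) = (-6, 5.5208); multiply by -1 so the first entry is positive: u = (6, -5.5208).
  ||u|| = √((6)² + (-5.5208)²) = √(66.4792) ≈ 8.1535,
  v_1 = u/||u|| ≈ (0.7359, -0.6771) (||v_1|| = 1).

λ_1 = 23.5208,  λ_2 = 11.4792;  v_1 ≈ (0.7359, -0.6771)
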